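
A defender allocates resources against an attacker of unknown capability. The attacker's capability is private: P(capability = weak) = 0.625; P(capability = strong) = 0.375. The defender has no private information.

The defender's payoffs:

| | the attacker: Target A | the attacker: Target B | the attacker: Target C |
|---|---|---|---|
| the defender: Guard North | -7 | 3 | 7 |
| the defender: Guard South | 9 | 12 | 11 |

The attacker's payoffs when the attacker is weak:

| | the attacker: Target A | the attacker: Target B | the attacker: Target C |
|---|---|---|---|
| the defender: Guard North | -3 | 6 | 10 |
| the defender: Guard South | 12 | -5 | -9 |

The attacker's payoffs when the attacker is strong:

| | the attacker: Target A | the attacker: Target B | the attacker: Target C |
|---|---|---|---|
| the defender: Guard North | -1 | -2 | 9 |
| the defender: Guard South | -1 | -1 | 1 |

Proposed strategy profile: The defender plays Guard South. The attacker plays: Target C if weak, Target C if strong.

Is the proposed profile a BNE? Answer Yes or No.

A profile is a BNE iff every type of every player is best-responding given beliefs about the other side.
The defender plays Guard South: E[Guard South] = 0.625·(11) + 0.375·(11) = 11; E[Guard North] = 7. Best-responding. ✓
The attacker (capability weak), facing Guard South: Target A gives 12, Target B gives -5, Target C gives -9. Proposed Target C is not best — profitable deviation exists. ✗
The attacker (capability strong), facing Guard South: Target A gives -1, Target B gives -1, Target C gives 1. Proposed Target C is best. ✓

No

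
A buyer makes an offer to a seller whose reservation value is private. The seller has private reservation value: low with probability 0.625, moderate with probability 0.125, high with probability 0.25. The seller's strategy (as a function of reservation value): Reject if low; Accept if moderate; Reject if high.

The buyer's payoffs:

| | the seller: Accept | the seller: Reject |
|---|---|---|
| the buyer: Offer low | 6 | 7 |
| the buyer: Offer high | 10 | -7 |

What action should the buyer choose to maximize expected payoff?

Offer low

E[Offer low] = 0.625·(7) + 0.125·(6) + 0.25·(7) = 6.875
E[Offer high] = 0.625·(-7) + 0.125·(10) + 0.25·(-7) = -4.875
Best response: Offer low (6.875 is the largest).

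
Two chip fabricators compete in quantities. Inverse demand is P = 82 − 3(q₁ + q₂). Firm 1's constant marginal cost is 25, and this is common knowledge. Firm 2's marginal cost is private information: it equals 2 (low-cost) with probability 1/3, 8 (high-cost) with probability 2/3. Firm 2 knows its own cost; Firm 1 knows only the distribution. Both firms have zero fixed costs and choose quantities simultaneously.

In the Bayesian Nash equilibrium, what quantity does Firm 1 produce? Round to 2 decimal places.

Firm 2 with cost c maximizes (82 − 3(q₁+q₂) − c)·q₂, giving q₂(c) = (82 − c − 3q₁)/6.
E[c₂] = 1/3·2 + 2/3·8 = 6
Firm 1's FOC against E[q₂] yields q₁ = (82 − 2·25 + E[c₂])/9 = (82 − 50 + 6)/9 = 4.22222.

4.22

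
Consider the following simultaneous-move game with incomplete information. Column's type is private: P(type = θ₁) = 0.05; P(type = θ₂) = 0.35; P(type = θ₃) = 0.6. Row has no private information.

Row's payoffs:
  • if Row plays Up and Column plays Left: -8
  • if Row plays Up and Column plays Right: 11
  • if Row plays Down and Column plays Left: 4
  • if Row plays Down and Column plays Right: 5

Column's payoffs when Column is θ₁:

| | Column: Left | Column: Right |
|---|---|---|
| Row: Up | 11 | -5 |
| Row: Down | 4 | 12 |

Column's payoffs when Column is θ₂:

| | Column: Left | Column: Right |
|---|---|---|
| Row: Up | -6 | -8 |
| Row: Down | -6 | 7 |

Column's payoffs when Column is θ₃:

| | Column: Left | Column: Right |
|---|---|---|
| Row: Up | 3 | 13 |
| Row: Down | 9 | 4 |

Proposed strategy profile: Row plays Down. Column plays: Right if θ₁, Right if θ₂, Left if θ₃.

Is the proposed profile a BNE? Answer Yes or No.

Yes

A profile is a BNE iff every type of every player is best-responding given beliefs about the other side.
Row plays Down: E[Down] = 0.05·(5) + 0.35·(5) + 0.6·(4) = 4.4; E[Up] = -0.4. Best-responding. ✓
Column (type θ₁), facing Down: Left gives 4, Right gives 12. Proposed Right is best. ✓
Column (type θ₂), facing Down: Left gives -6, Right gives 7. Proposed Right is best. ✓
Column (type θ₃), facing Down: Left gives 9, Right gives 4. Proposed Left is best. ✓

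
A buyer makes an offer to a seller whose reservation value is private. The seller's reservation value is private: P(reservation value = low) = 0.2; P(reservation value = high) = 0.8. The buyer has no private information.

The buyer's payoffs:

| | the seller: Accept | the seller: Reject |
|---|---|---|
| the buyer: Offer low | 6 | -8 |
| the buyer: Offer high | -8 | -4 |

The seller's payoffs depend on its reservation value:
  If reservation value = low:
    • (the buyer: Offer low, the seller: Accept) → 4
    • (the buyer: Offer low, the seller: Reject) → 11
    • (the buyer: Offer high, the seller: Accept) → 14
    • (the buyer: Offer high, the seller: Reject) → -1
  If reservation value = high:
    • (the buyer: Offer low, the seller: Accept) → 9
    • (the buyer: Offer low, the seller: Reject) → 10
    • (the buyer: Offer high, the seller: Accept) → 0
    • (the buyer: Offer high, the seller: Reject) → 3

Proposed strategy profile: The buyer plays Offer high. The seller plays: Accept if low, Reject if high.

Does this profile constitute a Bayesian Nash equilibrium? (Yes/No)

The buyer plays Offer high: E[Offer high] = 0.2·(-8) + 0.8·(-4) = -4.8; E[Offer low] = -5.2. Best-responding. ✓
The seller (reservation value low), facing Offer high: Accept gives 14, Reject gives -1. Proposed Accept is best. ✓
The seller (reservation value high), facing Offer high: Accept gives 0, Reject gives 3. Proposed Reject is best. ✓

Yes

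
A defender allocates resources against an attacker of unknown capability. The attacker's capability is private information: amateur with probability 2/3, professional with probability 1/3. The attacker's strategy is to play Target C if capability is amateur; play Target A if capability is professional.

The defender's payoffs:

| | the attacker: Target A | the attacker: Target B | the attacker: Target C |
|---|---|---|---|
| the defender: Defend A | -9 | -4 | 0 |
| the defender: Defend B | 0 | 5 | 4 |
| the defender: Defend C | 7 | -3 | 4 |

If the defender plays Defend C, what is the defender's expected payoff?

Take the expectation over the attacker's capability, weighting each type's action by its prior probability.
E[Defend C] = 2/3·4 + 1/3·7 = 8/3 + 7/3 = 5

5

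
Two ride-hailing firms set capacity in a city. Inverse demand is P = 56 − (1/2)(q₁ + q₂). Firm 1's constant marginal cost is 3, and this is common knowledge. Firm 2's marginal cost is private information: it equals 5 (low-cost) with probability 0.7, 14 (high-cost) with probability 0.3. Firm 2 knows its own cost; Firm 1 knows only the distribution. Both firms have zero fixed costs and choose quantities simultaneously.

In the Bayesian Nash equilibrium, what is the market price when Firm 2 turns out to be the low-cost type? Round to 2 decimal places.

Firm 2 with cost c maximizes (56 − (1/2)(q₁+q₂) − c)·q₂, giving q₂(c) = (56 − c − (1/2)q₁).
E[c₂] = 0.7·5 + 0.3·14 = 7.7
Firm 1's FOC against E[q₂] yields q₁ = (56 − 2·3 + E[c₂])/(3/2) = (56 − 6 + 7.7)/(3/2) = 38.4667.
q₂(low-cost) = 31.7667, so P = 56 − (1/2)·(38.4667 + 31.7667) = 20.8833.

20.88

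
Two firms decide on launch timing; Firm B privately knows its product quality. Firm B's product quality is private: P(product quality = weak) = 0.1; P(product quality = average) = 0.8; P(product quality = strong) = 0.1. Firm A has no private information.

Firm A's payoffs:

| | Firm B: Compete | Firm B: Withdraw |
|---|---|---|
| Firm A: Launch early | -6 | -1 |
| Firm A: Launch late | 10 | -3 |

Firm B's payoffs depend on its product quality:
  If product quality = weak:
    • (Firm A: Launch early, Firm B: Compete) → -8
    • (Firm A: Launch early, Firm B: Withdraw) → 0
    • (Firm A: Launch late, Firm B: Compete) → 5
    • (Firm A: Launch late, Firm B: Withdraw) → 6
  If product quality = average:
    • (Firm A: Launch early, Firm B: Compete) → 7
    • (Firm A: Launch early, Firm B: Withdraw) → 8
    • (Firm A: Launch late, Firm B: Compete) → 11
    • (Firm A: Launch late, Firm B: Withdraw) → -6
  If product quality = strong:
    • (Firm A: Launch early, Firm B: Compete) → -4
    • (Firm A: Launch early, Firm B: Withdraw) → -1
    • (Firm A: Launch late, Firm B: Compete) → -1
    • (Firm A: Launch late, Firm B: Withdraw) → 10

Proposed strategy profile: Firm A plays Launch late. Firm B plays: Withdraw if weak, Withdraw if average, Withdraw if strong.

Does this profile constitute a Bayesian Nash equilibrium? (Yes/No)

Firm A plays Launch late: E[Launch late] = 0.1·(-3) + 0.8·(-3) + 0.1·(-3) = -3; E[Launch early] = -1. Not best-responding. ✗
Firm B (product quality weak), facing Launch late: Compete gives 5, Withdraw gives 6. Proposed Withdraw is best. ✓
Firm B (product quality average), facing Launch late: Compete gives 11, Withdraw gives -6. Proposed Withdraw is not best — profitable deviation exists. ✗
Firm B (product quality strong), facing Launch late: Compete gives -1, Withdraw gives 10. Proposed Withdraw is best. ✓

No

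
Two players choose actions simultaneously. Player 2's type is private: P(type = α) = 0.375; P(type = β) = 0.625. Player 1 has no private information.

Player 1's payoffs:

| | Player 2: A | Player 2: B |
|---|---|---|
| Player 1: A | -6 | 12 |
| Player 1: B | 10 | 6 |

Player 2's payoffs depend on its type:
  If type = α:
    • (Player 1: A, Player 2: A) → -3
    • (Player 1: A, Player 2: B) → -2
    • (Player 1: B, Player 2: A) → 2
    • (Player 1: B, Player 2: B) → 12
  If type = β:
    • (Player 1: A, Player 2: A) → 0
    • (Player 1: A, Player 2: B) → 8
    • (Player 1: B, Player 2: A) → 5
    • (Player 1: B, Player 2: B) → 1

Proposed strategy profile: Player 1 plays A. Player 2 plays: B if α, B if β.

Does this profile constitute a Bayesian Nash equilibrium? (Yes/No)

Yes

Player 1 plays A: E[A] = 0.375·(12) + 0.625·(12) = 12; E[B] = 6. Best-responding. ✓
Player 2 (type α), facing A: A gives -3, B gives -2. Proposed B is best. ✓
Player 2 (type β), facing A: A gives 0, B gives 8. Proposed B is best. ✓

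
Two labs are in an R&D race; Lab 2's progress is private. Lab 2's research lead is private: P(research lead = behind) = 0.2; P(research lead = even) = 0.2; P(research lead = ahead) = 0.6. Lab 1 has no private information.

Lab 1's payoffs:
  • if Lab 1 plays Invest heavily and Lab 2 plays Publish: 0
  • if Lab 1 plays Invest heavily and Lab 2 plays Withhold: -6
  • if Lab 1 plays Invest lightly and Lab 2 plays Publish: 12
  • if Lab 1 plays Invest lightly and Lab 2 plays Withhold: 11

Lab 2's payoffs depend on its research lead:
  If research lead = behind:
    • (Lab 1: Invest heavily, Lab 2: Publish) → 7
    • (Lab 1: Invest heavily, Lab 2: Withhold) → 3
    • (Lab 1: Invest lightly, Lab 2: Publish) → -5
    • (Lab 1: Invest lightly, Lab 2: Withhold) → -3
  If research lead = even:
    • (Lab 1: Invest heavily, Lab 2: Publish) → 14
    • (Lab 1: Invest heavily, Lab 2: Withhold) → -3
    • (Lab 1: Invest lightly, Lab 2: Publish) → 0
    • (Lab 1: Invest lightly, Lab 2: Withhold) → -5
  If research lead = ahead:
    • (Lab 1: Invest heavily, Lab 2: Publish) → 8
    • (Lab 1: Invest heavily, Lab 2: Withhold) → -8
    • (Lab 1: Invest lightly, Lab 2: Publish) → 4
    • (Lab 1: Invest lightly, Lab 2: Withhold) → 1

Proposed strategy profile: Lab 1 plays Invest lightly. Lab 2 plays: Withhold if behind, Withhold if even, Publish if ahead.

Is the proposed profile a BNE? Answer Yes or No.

Lab 1 plays Invest lightly: E[Invest lightly] = 0.2·(11) + 0.2·(11) + 0.6·(12) = 11.6; E[Invest heavily] = -2.4. Best-responding. ✓
Lab 2 (research lead behind), facing Invest lightly: Publish gives -5, Withhold gives -3. Proposed Withhold is best. ✓
Lab 2 (research lead even), facing Invest lightly: Publish gives 0, Withhold gives -5. Proposed Withhold is not best — profitable deviation exists. ✗
Lab 2 (research lead ahead), facing Invest lightly: Publish gives 4, Withhold gives 1. Proposed Publish is best. ✓

No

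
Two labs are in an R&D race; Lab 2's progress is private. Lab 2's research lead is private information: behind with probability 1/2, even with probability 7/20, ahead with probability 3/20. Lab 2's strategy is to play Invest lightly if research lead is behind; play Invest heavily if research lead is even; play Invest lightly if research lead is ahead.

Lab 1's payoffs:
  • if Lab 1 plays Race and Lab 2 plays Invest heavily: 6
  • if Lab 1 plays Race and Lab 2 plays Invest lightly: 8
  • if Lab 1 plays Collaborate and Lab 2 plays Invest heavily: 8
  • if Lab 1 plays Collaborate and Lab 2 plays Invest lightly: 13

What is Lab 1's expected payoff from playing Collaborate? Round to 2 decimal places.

E[Collaborate] = 1/2·13 + 7/20·8 + 3/20·13 = 13/2 + 14/5 + 39/20 = 45/4

11.25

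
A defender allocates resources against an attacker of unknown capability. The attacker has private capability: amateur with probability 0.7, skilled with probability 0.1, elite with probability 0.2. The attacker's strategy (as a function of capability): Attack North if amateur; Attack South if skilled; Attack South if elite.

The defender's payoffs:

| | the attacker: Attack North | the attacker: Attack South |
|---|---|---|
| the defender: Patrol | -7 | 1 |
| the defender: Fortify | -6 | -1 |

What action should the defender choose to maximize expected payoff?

Fortify

Compute the defender's expected payoff for each action, taking the expectation over the attacker's type.
E[Patrol] = 0.7·(-7) + 0.1·(1) + 0.2·(1) = -4.6
E[Fortify] = 0.7·(-6) + 0.1·(-1) + 0.2·(-1) = -4.5
Best response: Fortify (-4.5 is the largest).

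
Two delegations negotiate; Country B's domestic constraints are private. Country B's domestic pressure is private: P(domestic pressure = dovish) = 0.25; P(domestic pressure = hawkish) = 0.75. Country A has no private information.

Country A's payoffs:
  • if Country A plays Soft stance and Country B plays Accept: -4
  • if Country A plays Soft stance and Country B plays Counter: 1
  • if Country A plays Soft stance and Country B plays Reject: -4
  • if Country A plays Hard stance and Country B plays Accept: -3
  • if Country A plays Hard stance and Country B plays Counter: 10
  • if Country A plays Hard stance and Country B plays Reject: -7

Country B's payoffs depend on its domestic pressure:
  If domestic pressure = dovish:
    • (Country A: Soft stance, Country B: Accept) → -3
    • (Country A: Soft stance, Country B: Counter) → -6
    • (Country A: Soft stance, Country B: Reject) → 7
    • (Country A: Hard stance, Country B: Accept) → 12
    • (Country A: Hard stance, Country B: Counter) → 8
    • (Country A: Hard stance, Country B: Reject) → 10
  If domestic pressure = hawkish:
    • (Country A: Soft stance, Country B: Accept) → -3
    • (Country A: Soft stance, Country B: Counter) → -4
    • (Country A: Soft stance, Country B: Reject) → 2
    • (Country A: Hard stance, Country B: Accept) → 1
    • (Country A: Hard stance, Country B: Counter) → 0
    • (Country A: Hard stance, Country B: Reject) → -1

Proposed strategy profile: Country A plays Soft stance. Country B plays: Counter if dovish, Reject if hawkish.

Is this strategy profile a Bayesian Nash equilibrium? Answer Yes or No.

A profile is a BNE iff every type of every player is best-responding given beliefs about the other side.
Country A plays Soft stance: E[Soft stance] = 0.25·(1) + 0.75·(-4) = -2.75; E[Hard stance] = -2.75. Best-responding. ✓
Country B (domestic pressure dovish), facing Soft stance: Accept gives -3, Counter gives -6, Reject gives 7. Proposed Counter is not best — profitable deviation exists. ✗
Country B (domestic pressure hawkish), facing Soft stance: Accept gives -3, Counter gives -4, Reject gives 2. Proposed Reject is best. ✓

No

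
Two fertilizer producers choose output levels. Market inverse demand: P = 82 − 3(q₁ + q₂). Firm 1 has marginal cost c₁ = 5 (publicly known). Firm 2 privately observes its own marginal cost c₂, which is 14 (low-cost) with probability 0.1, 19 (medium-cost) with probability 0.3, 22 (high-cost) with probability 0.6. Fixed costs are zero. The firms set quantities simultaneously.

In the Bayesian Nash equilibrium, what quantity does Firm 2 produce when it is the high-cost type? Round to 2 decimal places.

4.87

Type-c best response for Firm 2: q₂(c) = (82 − c)/6 − q₁/2.
Firm 1 maximizes expected profit; its first-order condition is 82 − 6q₁ − 3E[q₂] − 5 = 0.
Substituting E[q₂] and solving: E[c₂] = 20.3, so q₁ = (82 − 2·5 + 20.3)/9 = 10.2556.
q₂(high-cost) = (82 − 22 − 3·10.2556)/6 = 4.87222.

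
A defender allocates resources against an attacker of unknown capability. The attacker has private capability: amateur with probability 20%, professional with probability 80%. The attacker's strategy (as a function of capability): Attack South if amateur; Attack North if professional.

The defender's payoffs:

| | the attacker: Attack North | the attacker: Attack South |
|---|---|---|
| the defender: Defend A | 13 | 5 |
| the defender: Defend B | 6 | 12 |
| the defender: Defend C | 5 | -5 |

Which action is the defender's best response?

Compute the defender's expected payoff for each action, taking the expectation over the attacker's type.
E[Defend A] = 0.2·(5) + 0.8·(13) = 11.4
E[Defend B] = 0.2·(12) + 0.8·(6) = 7.2
E[Defend C] = 0.2·(-5) + 0.8·(5) = 3
Best response: Defend A (11.4 is the largest).

Defend A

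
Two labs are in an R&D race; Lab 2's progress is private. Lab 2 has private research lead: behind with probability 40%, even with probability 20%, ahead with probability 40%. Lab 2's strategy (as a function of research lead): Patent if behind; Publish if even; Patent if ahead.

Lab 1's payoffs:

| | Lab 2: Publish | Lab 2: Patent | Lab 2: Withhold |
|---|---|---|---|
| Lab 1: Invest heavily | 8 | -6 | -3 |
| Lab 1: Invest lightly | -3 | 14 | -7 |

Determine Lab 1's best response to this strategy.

E[Invest heavily] = 0.4·(-6) + 0.2·(8) + 0.4·(-6) = -3.2
E[Invest lightly] = 0.4·(14) + 0.2·(-3) + 0.4·(14) = 10.6
Best response: Invest lightly (10.6 is the largest).

Invest lightly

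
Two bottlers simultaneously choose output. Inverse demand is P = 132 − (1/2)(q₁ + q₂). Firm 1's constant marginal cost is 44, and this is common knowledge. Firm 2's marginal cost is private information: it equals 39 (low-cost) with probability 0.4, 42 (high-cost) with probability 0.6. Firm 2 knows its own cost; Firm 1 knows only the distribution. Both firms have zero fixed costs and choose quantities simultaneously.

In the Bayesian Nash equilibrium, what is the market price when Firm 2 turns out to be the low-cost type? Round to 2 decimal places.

Type-c best response for Firm 2: q₂(c) = (132 − c) − q₁/2.
Firm 1 maximizes expected profit; its first-order condition is 132 − q₁ − (1/2)E[q₂] − 44 = 0.
Substituting E[q₂] and solving: E[c₂] = 40.8, so q₁ = (132 − 2·44 + 40.8)/(3/2) = 56.5333.
q₂(low-cost) = 64.7333, so P = 132 − (1/2)·(56.5333 + 64.7333) = 71.3667.

71.37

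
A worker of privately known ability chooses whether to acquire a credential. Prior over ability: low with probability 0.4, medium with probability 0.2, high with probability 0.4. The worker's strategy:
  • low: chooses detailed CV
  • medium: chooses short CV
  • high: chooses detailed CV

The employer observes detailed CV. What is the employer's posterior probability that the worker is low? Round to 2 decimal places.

0.50

P(detailed CV) = 0.4·1 + 0.2·0 + 0.4·1 = 0.8
P(low | detailed CV) = (0.4·1) / 0.8 = 0.4 / 0.8 = 0.5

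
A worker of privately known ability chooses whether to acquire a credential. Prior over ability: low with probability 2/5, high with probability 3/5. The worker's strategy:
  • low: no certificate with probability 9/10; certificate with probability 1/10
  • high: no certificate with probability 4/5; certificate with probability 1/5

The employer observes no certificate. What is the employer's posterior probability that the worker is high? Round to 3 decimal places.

P(no certificate) = (2/5)·(9/10) + (3/5)·(4/5) = 21/25
P(high | no certificate) = ((3/5)·(4/5)) / (21/25) = (12/25) / (21/25) = 4/7

0.571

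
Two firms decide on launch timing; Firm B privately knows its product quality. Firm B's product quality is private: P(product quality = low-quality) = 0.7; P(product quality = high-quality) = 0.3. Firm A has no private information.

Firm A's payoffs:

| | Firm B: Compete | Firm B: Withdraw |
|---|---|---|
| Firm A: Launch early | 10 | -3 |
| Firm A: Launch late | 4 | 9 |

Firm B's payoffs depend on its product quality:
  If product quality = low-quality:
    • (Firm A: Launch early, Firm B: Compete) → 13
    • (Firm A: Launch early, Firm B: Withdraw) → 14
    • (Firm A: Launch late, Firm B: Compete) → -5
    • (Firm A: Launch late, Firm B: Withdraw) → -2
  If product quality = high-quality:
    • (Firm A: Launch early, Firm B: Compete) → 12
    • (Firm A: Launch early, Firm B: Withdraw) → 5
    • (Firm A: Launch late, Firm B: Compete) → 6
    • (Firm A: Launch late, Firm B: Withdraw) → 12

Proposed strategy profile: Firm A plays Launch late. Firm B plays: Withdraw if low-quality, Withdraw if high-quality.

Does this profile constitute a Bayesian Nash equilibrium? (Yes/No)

Yes

A profile is a BNE iff every type of every player is best-responding given beliefs about the other side.
Firm A plays Launch late: E[Launch late] = 0.7·(9) + 0.3·(9) = 9; E[Launch early] = -3. Best-responding. ✓
Firm B (product quality low-quality), facing Launch late: Compete gives -5, Withdraw gives -2. Proposed Withdraw is best. ✓
Firm B (product quality high-quality), facing Launch late: Compete gives 6, Withdraw gives 12. Proposed Withdraw is best. ✓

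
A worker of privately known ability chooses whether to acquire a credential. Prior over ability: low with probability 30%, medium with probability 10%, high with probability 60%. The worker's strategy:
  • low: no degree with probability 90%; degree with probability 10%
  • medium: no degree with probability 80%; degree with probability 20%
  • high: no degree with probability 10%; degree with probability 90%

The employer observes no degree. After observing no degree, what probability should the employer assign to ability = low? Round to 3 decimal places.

0.659

Apply Bayes' rule using the sender's strategy as the likelihood.
P(no degree) = 0.3·0.9 + 0.1·0.8 + 0.6·0.1 = 0.41
P(low | no degree) = (0.3·0.9) / 0.41 = 0.27 / 0.41 = 0.658537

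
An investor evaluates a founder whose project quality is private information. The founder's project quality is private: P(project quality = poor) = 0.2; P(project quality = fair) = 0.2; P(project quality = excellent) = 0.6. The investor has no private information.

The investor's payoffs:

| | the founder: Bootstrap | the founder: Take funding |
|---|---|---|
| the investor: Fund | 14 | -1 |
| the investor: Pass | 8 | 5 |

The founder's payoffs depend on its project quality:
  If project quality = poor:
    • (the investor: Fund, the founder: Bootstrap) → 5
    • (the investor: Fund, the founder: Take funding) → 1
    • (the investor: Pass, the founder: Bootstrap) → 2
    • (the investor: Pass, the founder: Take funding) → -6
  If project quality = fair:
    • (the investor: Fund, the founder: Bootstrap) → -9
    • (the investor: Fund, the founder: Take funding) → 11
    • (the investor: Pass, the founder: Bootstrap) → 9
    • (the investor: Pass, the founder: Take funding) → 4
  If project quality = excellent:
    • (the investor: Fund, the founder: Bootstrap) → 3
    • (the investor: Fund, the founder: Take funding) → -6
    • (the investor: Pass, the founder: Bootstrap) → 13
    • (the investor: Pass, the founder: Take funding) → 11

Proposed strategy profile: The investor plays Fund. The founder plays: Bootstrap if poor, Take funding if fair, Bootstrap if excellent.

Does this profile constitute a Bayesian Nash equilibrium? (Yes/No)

Yes

A profile is a BNE iff every type of every player is best-responding given beliefs about the other side.
The investor plays Fund: E[Fund] = 0.2·(14) + 0.2·(-1) + 0.6·(14) = 11; E[Pass] = 7.4. Best-responding. ✓
The founder (project quality poor), facing Fund: Bootstrap gives 5, Take funding gives 1. Proposed Bootstrap is best. ✓
The founder (project quality fair), facing Fund: Bootstrap gives -9, Take funding gives 11. Proposed Take funding is best. ✓
The founder (project quality excellent), facing Fund: Bootstrap gives 3, Take funding gives -6. Proposed Bootstrap is best. ✓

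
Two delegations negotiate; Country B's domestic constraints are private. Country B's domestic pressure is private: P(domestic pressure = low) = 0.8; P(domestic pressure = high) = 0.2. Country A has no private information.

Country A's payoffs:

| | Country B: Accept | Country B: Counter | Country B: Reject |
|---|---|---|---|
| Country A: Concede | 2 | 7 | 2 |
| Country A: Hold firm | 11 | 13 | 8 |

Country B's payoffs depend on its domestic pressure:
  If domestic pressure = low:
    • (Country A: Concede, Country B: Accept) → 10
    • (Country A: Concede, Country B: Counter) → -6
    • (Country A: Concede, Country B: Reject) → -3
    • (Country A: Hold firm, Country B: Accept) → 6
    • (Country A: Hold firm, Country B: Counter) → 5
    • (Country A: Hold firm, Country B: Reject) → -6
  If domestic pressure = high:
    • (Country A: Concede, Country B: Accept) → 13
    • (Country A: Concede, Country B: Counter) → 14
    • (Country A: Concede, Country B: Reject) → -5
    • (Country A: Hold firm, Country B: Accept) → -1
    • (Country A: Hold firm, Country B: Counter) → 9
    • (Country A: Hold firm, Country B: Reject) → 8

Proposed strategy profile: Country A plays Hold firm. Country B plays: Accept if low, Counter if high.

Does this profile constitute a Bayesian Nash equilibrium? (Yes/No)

Country A plays Hold firm: E[Hold firm] = 0.8·(11) + 0.2·(13) = 11.4; E[Concede] = 3. Best-responding. ✓
Country B (domestic pressure low), facing Hold firm: Accept gives 6, Counter gives 5, Reject gives -6. Proposed Accept is best. ✓
Country B (domestic pressure high), facing Hold firm: Accept gives -1, Counter gives 9, Reject gives 8. Proposed Counter is best. ✓

Yes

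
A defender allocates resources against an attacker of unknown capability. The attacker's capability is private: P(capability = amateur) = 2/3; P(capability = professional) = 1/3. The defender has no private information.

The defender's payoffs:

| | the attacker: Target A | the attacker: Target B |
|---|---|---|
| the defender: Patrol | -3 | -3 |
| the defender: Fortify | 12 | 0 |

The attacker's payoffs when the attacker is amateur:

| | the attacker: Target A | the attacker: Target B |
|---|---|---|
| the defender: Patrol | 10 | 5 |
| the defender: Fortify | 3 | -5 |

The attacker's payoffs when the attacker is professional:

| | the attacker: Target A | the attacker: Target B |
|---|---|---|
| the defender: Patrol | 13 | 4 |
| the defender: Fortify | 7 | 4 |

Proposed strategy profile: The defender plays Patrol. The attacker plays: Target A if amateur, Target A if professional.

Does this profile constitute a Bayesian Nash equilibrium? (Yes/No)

No

The defender plays Patrol: E[Patrol] = 2/3·(-3) + 1/3·(-3) = -3; E[Fortify] = 12. Not best-responding. ✗
The attacker (capability amateur), facing Patrol: Target A gives 10, Target B gives 5. Proposed Target A is best. ✓
The attacker (capability professional), facing Patrol: Target A gives 13, Target B gives 4. Proposed Target A is best. ✓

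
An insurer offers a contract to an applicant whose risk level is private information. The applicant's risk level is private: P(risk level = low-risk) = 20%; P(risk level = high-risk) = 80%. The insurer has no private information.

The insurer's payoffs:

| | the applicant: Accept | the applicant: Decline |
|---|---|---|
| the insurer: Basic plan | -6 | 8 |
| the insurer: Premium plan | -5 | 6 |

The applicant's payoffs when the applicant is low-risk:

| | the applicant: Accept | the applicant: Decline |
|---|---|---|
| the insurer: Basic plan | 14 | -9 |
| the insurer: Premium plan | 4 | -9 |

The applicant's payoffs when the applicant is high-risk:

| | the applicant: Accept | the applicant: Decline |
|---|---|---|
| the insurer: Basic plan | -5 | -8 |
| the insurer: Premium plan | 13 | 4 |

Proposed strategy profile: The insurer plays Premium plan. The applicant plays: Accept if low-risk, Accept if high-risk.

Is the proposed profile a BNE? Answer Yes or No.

Yes

The insurer plays Premium plan: E[Premium plan] = 0.2·(-5) + 0.8·(-5) = -5; E[Basic plan] = -6. Best-responding. ✓
The applicant (risk level low-risk), facing Premium plan: Accept gives 4, Decline gives -9. Proposed Accept is best. ✓
The applicant (risk level high-risk), facing Premium plan: Accept gives 13, Decline gives 4. Proposed Accept is best. ✓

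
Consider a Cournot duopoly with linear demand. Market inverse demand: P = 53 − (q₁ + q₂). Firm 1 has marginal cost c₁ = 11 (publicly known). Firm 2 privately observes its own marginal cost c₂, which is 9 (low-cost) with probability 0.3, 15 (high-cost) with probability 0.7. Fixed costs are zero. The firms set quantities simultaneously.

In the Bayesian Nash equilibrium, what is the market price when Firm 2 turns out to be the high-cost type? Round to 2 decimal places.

Type-c best response for Firm 2: q₂(c) = (53 − c)/2 − q₁/2.
Firm 1 maximizes expected profit; its first-order condition is 53 − 2q₁ − E[q₂] − 11 = 0.
Substituting E[q₂] and solving: E[c₂] = 13.2, so q₁ = (53 − 2·11 + 13.2)/3 = 14.7333.
q₂(high-cost) = 11.6333, so P = 53 − (14.7333 + 11.6333) = 26.6333.

26.63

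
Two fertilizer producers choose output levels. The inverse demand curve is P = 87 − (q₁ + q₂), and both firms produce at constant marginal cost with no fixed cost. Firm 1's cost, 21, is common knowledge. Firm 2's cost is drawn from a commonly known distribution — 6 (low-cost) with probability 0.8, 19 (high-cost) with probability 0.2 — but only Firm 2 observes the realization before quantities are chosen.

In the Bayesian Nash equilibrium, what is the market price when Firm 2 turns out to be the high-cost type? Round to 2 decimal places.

44.07

Firm 2 with cost c maximizes (87 − (q₁+q₂) − c)·q₂, giving q₂(c) = (87 − c − q₁)/2.
E[c₂] = 0.8·6 + 0.2·19 = 8.6
Firm 1's FOC against E[q₂] yields q₁ = (87 − 2·21 + E[c₂])/3 = (87 − 42 + 8.6)/3 = 17.8667.
q₂(high-cost) = 25.0667, so P = 87 − (17.8667 + 25.0667) = 44.0667.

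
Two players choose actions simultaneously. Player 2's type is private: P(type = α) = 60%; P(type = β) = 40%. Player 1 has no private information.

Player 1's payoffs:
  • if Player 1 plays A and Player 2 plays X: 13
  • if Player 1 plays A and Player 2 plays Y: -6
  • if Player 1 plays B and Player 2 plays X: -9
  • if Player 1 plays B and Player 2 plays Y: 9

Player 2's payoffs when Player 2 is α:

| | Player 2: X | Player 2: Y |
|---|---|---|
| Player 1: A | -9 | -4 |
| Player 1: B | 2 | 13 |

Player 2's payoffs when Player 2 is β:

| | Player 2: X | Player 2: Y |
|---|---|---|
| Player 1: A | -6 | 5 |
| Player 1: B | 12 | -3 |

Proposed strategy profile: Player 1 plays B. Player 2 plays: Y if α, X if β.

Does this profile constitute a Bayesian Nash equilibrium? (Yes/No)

Yes

A profile is a BNE iff every type of every player is best-responding given beliefs about the other side.
Player 1 plays B: E[B] = 0.6·(9) + 0.4·(-9) = 1.8; E[A] = 1.6. Best-responding. ✓
Player 2 (type α), facing B: X gives 2, Y gives 13. Proposed Y is best. ✓
Player 2 (type β), facing B: X gives 12, Y gives -3. Proposed X is best. ✓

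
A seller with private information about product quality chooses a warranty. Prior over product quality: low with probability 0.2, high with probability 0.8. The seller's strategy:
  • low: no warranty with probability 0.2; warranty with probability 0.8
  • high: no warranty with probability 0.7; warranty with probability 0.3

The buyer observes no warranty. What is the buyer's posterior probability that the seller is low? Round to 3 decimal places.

P(no warranty) = 0.2·0.2 + 0.8·0.7 = 0.6
P(low | no warranty) = (0.2·0.2) / 0.6 = 0.04 / 0.6 = 0.0666667

0.067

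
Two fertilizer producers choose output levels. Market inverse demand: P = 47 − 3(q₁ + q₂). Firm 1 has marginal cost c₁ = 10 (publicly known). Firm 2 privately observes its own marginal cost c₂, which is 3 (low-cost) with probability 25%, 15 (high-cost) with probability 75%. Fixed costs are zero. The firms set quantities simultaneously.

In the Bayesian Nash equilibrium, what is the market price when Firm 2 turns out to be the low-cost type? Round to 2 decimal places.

18.50

Type-c best response for Firm 2: q₂(c) = (47 − c)/6 − q₁/2.
Firm 1 maximizes expected profit; its first-order condition is 47 − 6q₁ − 3E[q₂] − 10 = 0.
Substituting E[q₂] and solving: E[c₂] = 12, so q₁ = (47 − 2·10 + 12)/9 = 4.33333.
q₂(low-cost) = 5.16667, so P = 47 − 3·(4.33333 + 5.16667) = 18.5.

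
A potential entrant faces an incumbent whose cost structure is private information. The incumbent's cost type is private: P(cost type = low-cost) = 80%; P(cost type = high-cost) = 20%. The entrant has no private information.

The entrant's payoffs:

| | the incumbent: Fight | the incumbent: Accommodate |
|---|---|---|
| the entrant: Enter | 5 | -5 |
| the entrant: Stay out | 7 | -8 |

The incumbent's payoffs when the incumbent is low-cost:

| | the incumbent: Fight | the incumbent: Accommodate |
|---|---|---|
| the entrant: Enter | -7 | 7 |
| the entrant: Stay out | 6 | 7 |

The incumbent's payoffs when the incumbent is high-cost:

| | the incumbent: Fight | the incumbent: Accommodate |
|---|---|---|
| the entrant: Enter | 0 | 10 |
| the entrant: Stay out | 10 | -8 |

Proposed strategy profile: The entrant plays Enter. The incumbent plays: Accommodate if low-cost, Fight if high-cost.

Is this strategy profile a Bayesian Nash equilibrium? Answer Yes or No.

No

A profile is a BNE iff every type of every player is best-responding given beliefs about the other side.
The entrant plays Enter: E[Enter] = 0.8·(-5) + 0.2·(5) = -3; E[Stay out] = -5. Best-responding. ✓
The incumbent (cost type low-cost), facing Enter: Fight gives -7, Accommodate gives 7. Proposed Accommodate is best. ✓
The incumbent (cost type high-cost), facing Enter: Fight gives 0, Accommodate gives 10. Proposed Fight is not best — profitable deviation exists. ✗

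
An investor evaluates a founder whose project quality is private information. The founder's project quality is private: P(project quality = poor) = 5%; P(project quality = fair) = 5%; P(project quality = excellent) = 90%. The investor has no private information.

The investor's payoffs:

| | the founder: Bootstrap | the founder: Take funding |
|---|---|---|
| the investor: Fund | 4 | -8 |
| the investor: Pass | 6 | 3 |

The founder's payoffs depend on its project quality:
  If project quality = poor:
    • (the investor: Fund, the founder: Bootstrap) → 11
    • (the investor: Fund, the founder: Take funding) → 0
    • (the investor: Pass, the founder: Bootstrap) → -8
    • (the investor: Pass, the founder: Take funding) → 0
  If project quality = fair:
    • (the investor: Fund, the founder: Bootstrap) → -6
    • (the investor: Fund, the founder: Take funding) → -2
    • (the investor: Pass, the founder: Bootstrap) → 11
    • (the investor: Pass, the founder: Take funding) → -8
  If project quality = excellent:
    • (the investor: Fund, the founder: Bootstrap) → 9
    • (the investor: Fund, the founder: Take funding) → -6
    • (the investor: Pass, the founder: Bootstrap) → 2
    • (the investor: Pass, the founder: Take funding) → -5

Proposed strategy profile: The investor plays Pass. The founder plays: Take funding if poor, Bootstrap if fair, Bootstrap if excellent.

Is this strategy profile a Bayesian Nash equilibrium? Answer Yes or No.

The investor plays Pass: E[Pass] = 0.05·(3) + 0.05·(6) + 0.9·(6) = 5.85; E[Fund] = 3.4. Best-responding. ✓
The founder (project quality poor), facing Pass: Bootstrap gives -8, Take funding gives 0. Proposed Take funding is best. ✓
The founder (project quality fair), facing Pass: Bootstrap gives 11, Take funding gives -8. Proposed Bootstrap is best. ✓
The founder (project quality excellent), facing Pass: Bootstrap gives 2, Take funding gives -5. Proposed Bootstrap is best. ✓

Yes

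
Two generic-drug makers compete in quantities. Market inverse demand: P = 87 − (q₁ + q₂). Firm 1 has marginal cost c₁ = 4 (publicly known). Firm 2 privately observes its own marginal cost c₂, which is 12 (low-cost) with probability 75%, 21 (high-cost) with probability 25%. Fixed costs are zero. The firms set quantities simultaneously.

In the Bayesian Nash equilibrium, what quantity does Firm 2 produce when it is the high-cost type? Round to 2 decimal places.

Type-c best response for Firm 2: q₂(c) = (87 − c)/2 − q₁/2.
Firm 1 maximizes expected profit; its first-order condition is 87 − 2q₁ − E[q₂] − 4 = 0.
Substituting E[q₂] and solving: E[c₂] = 14.25, so q₁ = (87 − 2·4 + 14.25)/3 = 31.0833.
q₂(high-cost) = (87 − 21 − 31.0833)/2 = 17.4583.

17.46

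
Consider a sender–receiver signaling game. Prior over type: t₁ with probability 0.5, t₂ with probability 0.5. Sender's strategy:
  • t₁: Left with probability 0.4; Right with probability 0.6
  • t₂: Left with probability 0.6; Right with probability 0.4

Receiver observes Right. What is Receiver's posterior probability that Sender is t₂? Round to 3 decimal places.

0.400

P(Right) = 0.5·0.6 + 0.5·0.4 = 0.5
P(t₂ | Right) = (0.5·0.4) / 0.5 = 0.2 / 0.5 = 0.4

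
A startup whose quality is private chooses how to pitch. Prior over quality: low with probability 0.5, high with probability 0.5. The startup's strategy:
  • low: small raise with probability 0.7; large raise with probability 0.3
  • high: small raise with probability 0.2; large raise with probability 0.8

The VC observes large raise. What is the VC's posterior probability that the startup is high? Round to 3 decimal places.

P(large raise) = 0.5·0.3 + 0.5·0.8 = 0.55
P(high | large raise) = (0.5·0.8) / 0.55 = 0.4 / 0.55 = 0.727273

0.727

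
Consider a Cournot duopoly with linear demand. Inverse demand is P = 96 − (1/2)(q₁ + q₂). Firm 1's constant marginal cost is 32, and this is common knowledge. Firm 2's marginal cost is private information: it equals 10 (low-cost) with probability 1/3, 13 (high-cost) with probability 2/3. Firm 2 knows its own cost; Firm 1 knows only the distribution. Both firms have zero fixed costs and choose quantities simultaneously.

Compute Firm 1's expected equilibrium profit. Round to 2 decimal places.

430.22

Firm 2 with cost c maximizes (96 − (1/2)(q₁+q₂) − c)·q₂, giving q₂(c) = (96 − c − (1/2)q₁).
E[c₂] = 1/3·10 + 2/3·13 = 12
Firm 1's FOC against E[q₂] yields q₁ = (96 − 2·32 + E[c₂])/(3/2) = (96 − 64 + 12)/(3/2) = 29.3333.
E[P] = 96 − (1/2)·(q₁ + E[q₂]) = 46.6667; Firm 1's expected profit = (E[P] − 32)·q₁ = (46.6667 − 32)·29.3333 = 430.222.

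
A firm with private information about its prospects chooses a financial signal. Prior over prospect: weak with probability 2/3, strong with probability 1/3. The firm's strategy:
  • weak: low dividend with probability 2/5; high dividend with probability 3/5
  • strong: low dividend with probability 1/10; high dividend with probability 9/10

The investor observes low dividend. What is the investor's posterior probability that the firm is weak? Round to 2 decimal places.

Apply Bayes' rule using the sender's strategy as the likelihood.
P(low dividend) = (2/3)·(2/5) + (1/3)·(1/10) = 3/10
P(weak | low dividend) = ((2/3)·(2/5)) / (3/10) = (4/15) / (3/10) = 8/9

0.89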